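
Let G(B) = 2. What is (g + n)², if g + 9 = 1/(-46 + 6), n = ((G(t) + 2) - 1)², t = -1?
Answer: 1/1600 ≈ 0.00062500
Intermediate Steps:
n = 9 (n = ((2 + 2) - 1)² = (4 - 1)² = 3² = 9)
g = -361/40 (g = -9 + 1/(-46 + 6) = -9 + 1/(-40) = -9 - 1/40 = -361/40 ≈ -9.0250)
(g + n)² = (-361/40 + 9)² = (-1/40)² = 1/1600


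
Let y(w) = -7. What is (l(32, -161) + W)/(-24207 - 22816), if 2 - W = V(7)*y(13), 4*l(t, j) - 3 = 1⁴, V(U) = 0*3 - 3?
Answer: 18/47023 ≈ 0.00038279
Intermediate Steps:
V(U) = -3 (V(U) = 0 - 3 = -3)
l(t, j) = 1 (l(t, j) = ¾ + (¼)*1⁴ = ¾ + (¼)*1 = ¾ + ¼ = 1)
W = -19 (W = 2 - (-3)*(-7) = 2 - 1*21 = 2 - 21 = -19)
(l(32, -161) + W)/(-24207 - 22816) = (1 - 19)/(-24207 - 22816) = -18/(-47023) = -18*(-1/47023) = 18/47023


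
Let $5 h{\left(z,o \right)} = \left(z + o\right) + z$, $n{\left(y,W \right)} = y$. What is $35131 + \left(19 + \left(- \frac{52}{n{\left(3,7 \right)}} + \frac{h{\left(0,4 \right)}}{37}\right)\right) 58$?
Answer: $\frac{19552051}{555} \approx 35229.0$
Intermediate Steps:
$h{\left(z,o \right)} = \frac{o}{5} + \frac{2 z}{5}$ ($h{\left(z,o \right)} = \frac{\left(z + o\right) + z}{5} = \frac{\left(o + z\right) + z}{5} = \frac{o + 2 z}{5} = \frac{o}{5} + \frac{2 z}{5}$)
$35131 + \left(19 + \left(- \frac{52}{n{\left(3,7 \right)}} + \frac{h{\left(0,4 \right)}}{37}\right)\right) 58 = 35131 + \left(19 - \left(\frac{52}{3} - \frac{\frac{1}{5} \cdot 4 + \frac{2}{5} \cdot 0}{37}\right)\right) 58 = 35131 + \left(19 - \left(\frac{52}{3} - \left(\frac{4}{5} + 0\right) \frac{1}{37}\right)\right) 58 = 35131 + \left(19 + \left(- \frac{52}{3} + \frac{4}{5} \cdot \frac{1}{37}\right)\right) 58 = 35131 + \left(19 + \left(- \frac{52}{3} + \frac{4}{185}\right)\right) 58 = 35131 + \left(19 - \frac{9608}{555}\right) 58 = 35131 + \frac{937}{555} \cdot 58 = 35131 + \frac{54346}{555} = \frac{19552051}{555}$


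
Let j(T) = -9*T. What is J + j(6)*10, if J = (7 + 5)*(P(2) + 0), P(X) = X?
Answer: -516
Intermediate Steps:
J = 24 (J = (7 + 5)*(2 + 0) = 12*2 = 24)
J + j(6)*10 = 24 - 9*6*10 = 24 - 54*10 = 24 - 540 = -516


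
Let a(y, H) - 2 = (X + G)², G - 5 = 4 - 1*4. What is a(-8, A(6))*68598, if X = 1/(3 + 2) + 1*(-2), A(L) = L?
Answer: 20990988/25 ≈ 8.3964e+5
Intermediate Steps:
G = 5 (G = 5 + (4 - 1*4) = 5 + (4 - 4) = 5 + 0 = 5)
X = -9/5 (X = 1/5 - 2 = ⅕ - 2 = -9/5 ≈ -1.8000)
a(y, H) = 306/25 (a(y, H) = 2 + (-9/5 + 5)² = 2 + (16/5)² = 2 + 256/25 = 306/25)
a(-8, A(6))*68598 = (306/25)*68598 = 20990988/25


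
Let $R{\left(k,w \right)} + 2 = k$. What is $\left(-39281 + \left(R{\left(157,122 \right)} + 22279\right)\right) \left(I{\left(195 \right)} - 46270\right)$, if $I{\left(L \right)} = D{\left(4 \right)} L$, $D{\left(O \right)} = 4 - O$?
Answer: $779510690$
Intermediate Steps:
$R{\left(k,w \right)} = -2 + k$
$I{\left(L \right)} = 0$ ($I{\left(L \right)} = \left(4 - 4\right) L = 0 L = 0$)
$\left(-39281 + \left(R{\left(157,122 \right)} + 22279\right)\right) \left(I{\left(195 \right)} - 46270\right) = \left(-39281 + \left(\left(-2 + 157\right) + 22279\right)\right) \left(0 - 46270\right) = \left(-39281 + \left(155 + 22279\right)\right) \left(-46270\right) = \left(-39281 + 22434\right) \left(-46270\right) = \left(-16847\right) \left(-46270\right) = 779510690$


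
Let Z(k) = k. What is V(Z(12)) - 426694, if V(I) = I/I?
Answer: -426693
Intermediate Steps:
V(I) = 1
V(Z(12)) - 426694 = 1 - 426694 = -426693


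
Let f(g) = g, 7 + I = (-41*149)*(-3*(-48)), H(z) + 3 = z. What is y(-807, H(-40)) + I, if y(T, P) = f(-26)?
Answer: -879729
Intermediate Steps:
H(z) = -3 + z
I = -879703 (I = -7 + (-41*149)*(-3*(-48)) = -7 - 6109*144 = -7 - 879696 = -879703)
y(T, P) = -26
y(-807, H(-40)) + I = -26 - 879703 = -879729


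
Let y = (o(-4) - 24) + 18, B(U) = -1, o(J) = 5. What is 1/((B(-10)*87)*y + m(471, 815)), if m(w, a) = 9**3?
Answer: 1/816 ≈ 0.0012255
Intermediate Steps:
m(w, a) = 729
y = -1 (y = (5 - 24) + 18 = -19 + 18 = -1)
1/((B(-10)*87)*y + m(471, 815)) = 1/(-1*87*(-1) + 729) = 1/(-87*(-1) + 729) = 1/(87 + 729) = 1/816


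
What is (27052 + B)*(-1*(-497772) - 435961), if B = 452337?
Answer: 29631513479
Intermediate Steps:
(27052 + B)*(-1*(-497772) - 435961) = (27052 + 452337)*(-1*(-497772) - 435961) = 479389*(497772 - 435961) = 479389*61811 = 29631513479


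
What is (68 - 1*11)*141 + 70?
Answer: 8107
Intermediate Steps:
(68 - 1*11)*141 + 70 = (68 - 11)*141 + 70 = 57*141 + 70 = 8037 + 70 = 8107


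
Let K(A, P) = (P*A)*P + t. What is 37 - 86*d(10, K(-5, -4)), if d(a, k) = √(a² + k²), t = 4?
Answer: 37 - 172*√1469 ≈ -6555.3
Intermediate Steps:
K(A, P) = 4 + A*P² (K(A, P) = (P*A)*P + 4 = (A*P)*P + 4 = A*P² + 4 = 4 + A*P²)
37 - 86*d(10, K(-5, -4)) = 37 - 86*√(10² + (4 - 5*(-4)²)²) = 37 - 86*√(100 + (4 - 5*16)²) = 37 - 86*√(100 + (4 - 80)²) = 37 - 86*√(100 + (-76)²) = 37 - 86*√(100 + 5776) = 37 - 172*√1469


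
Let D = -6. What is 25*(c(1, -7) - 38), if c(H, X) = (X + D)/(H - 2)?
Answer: -625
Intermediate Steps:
c(H, X) = (-6 + X)/(-2 + H) (c(H, X) = (X - 6)/(H - 2) = (-6 + X)/(-2 + H))
25*(c(1, -7) - 38) = 25*((-6 - 7)/(-2 + 1) - 38) = 25*(-13/(-1) - 38) = 25*(-1*(-13) - 38) = 25*(13 - 38) = 25*(-25) = -625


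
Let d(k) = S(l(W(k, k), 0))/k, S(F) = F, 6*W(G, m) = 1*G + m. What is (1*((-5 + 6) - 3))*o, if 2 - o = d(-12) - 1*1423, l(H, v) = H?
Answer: -8548/3 ≈ -2849.3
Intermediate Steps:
W(G, m) = G/6 + m/6 (W(G, m) = (1*G + m)/6 = (G + m)/6 = G/6 + m/6)
d(k) = ⅓ (d(k) = (k/6 + k/6)/k = (k/3)/k = ⅓)
o = 4274/3 (o = 2 - (⅓ - 1*1423) = 2 - (⅓ - 1423) = 2 - 1*(-4268/3) = 2 + 4268/3 = 4274/3 ≈ 1424.7)
(1*((-5 + 6) - 3))*o = (1*((-5 + 6) - 3))*(4274/3) = (1*(1 - 3))*(4274/3) = (1*(-2))*(4274/3) = -2*4274/3 = -8548/3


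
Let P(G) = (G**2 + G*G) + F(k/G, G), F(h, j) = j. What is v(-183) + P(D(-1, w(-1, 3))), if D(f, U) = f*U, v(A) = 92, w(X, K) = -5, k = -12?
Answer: 147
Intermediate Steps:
D(f, U) = U*f
P(G) = G + 2*G**2 (P(G) = (G**2 + G*G) + G = (G**2 + G**2) + G = 2*G**2 + G = G + 2*G**2)
v(-183) + P(D(-1, w(-1, 3))) = 92 + (-5*(-1))*(1 + 2*(-5*(-1))) = 92 + 5*(1 + 2*5) = 92 + 5*(1 + 10) = 92 + 5*11 = 92 + 55 = 147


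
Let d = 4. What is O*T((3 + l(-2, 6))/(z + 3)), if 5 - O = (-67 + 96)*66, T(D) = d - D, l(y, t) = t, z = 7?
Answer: -59179/10 ≈ -5917.9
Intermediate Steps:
T(D) = 4 - D
O = -1909 (O = 5 - (-67 + 96)*66 = 5 - 29*66 = 5 - 1*1914 = 5 - 1914 = -1909)
O*T((3 + l(-2, 6))/(z + 3)) = -1909*(4 - (3 + 6)/(7 + 3)) = -1909*(4 - 9/10) = -1909*31/10 = -59179/10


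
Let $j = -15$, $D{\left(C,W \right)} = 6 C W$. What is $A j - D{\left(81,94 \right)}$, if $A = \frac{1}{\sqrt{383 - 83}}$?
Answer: $-45684 - \frac{\sqrt{3}}{2} \approx -45685.0$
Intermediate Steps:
$D{\left(C,W \right)} = 6 C W$
$A = \frac{\sqrt{3}}{30}$ ($A = \frac{1}{\sqrt{300}} = \frac{1}{10 \sqrt{3}} = \frac{\sqrt{3}}{30} \approx 0.057735$)
$A j - D{\left(81,94 \right)} = \frac{\sqrt{3}}{30} \left(-15\right) - 6 \cdot 81 \cdot 94 = - \frac{\sqrt{3}}{2} - 45684 = -45684 - \frac{\sqrt{3}}{2}$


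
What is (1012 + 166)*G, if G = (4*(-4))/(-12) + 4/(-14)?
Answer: 25916/21 ≈ 1234.1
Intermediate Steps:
G = 22/21 (G = -16*(-1/12) + 4*(-1/14) = 4/3 - 2/7 = 22/21 ≈ 1.0476)
(1012 + 166)*G = (1012 + 166)*(22/21) = 1178*(22/21) = 25916/21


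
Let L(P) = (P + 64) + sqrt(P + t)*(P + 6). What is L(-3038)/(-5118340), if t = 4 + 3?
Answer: 1487/2559170 + 758*I*sqrt(3031)/1279585 ≈ 0.00058105 + 0.032613*I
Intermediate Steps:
t = 7
L(P) = 64 + P + sqrt(7 + P)*(6 + P) (L(P) = (P + 64) + sqrt(P + 7)*(P + 6) = (64 + P) + sqrt(7 + P)*(6 + P) = 64 + P + sqrt(7 + P)*(6 + P))
L(-3038)/(-5118340) = (64 - 3038 + 6*sqrt(7 - 3038) - 3038*sqrt(7 - 3038))/(-5118340) = (64 - 3038 + 6*sqrt(-3031) - 3038*I*sqrt(3031))*(-1/5118340) = (64 - 3038 + 6*(I*sqrt(3031)) - 3038*I*sqrt(3031))*(-1/5118340) = (64 - 3038 + 6*I*sqrt(3031) - 3038*I*sqrt(3031))*(-1/5118340) = (-2974 - 3032*I*sqrt(3031))*(-1/5118340) = 1487/2559170 + 758*I*sqrt(3031)/1279585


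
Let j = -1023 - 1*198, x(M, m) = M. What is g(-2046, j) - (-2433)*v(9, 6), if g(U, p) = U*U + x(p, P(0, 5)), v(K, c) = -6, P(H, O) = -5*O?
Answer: 4170297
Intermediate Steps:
j = -1221 (j = -1023 - 198 = -1221)
g(U, p) = p + U² (g(U, p) = U*U + p = U² + p = p + U²)
g(-2046, j) - (-2433)*v(9, 6) = (-1221 + (-2046)²) - (-2433)*(-6) = (-1221 + 4186116) - 1*14598 = 4184895 - 14598 = 4170297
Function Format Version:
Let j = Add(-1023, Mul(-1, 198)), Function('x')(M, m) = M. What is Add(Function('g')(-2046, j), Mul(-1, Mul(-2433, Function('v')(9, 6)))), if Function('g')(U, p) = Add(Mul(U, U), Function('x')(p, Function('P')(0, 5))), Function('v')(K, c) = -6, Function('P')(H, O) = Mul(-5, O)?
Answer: 4170297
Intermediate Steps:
j = -1221 (j = Add(-1023, -198) = -1221)
Function('g')(U, p) = Add(p, Pow(U, 2)) (Function('g')(U, p) = Add(Mul(U, U), p) = Add(Pow(U, 2), p) = Add(p, Pow(U, 2)))
Add(Function('g')(-2046, j), Mul(-1, Mul(-2433, Function('v')(9, 6)))) = Add(Add(-1221, Pow(-2046, 2)), Mul(-1, Mul(-2433, -6))) = Add(Add(-1221, 4186116), Mul(-1, 14598)) = Add(4184895, -14598) = 4170297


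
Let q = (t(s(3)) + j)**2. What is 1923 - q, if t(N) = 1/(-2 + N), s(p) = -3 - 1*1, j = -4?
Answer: 68603/36 ≈ 1905.6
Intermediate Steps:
s(p) = -4 (s(p) = -3 - 1 = -4)
q = 625/36 (q = (1/(-2 - 4) - 4)**2 = (1/(-6) - 4)**2 = (-1/6 - 4)**2 = (-25/6)**2 = 625/36 ≈ 17.361)
1923 - q = 1923 - 1*625/36 = 1923 - 625/36 = 68603/36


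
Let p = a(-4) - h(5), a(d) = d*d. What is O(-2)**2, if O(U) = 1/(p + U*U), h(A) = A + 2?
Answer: 1/169 ≈ 0.0059172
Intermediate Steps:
h(A) = 2 + A
a(d) = d**2
p = 9 (p = (-4)**2 - (2 + 5) = 16 - 1*7 = 16 - 7 = 9)
O(U) = 1/(9 + U**2) (O(U) = 1/(9 + U*U) = 1/(9 + U**2))
O(-2)**2 = (1/(9 + (-2)**2))**2 = (1/(9 + 4))**2 = (1/13)**2 = 1/169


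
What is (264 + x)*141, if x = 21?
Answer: 40185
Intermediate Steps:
(264 + x)*141 = (264 + 21)*141 = 285*141 = 40185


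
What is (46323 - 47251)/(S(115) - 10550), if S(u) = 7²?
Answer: 928/10501 ≈ 0.088372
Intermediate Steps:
S(u) = 49
(46323 - 47251)/(S(115) - 10550) = (46323 - 47251)/(49 - 10550) = -928/(-10501) = -928*(-1/10501) = 928/10501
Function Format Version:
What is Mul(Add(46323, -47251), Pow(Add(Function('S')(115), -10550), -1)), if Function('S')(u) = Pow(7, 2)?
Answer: Rational(928, 10501) ≈ 0.088372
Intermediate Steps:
Function('S')(u) = 49
Mul(Add(46323, -47251), Pow(Add(Function('S')(115), -10550), -1)) = Mul(Add(46323, -47251), Pow(Add(49, -10550), -1)) = Mul(-928, Pow(-10501, -1)) = Mul(-928, Rational(-1, 10501)) = Rational(928, 10501)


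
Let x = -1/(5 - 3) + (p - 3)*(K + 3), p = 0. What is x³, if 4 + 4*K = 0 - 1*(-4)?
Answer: -6859/8 ≈ -857.38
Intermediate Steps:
K = 0 (K = -1 + (0 - 1*(-4))/4 = -1 + (0 + 4)/4 = -1 + (¼)*4 = -1 + 1 = 0)
x = -19/2 (x = -1/(5 - 3) + (0 - 3)*(0 + 3) = -1/2 - 3*3 = (½)*(-1) - 9 = -½ - 9 = -19/2 ≈ -9.5000)
x³ = (-19/2)³ = -6859/8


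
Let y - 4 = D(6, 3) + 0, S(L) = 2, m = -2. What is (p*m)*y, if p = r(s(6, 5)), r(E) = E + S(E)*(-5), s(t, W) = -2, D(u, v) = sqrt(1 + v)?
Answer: 144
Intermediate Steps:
y = 6 (y = 4 + (sqrt(1 + 3) + 0) = 4 + (sqrt(4) + 0) = 4 + (2 + 0) = 4 + 2 = 6)
r(E) = -10 + E (r(E) = E + 2*(-5) = E - 10 = -10 + E)
p = -12 (p = -10 - 2 = -12)
(p*m)*y = -12*(-2)*6 = 24*6 = 144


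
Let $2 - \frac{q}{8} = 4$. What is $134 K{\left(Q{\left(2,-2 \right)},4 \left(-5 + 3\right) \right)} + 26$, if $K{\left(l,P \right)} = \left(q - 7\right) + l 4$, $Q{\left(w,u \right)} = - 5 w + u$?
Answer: $-9488$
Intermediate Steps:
$q = -16$ ($q = 16 - 32 = -16$)
$Q{\left(w,u \right)} = u - 5 w$
$K{\left(l,P \right)} = -23 + 4 l$ ($K{\left(l,P \right)} = \left(-16 - 7\right) + l 4 = -23 + 4 l$)
$134 K{\left(Q{\left(2,-2 \right)},4 \left(-5 + 3\right) \right)} + 26 = 134 \left(-23 + 4 \left(-2 - 10\right)\right) + 26 = 134 \left(-23 + 4 \left(-12\right)\right) + 26 = 134 \left(-23 - 48\right) + 26 = 134 \left(-71\right) + 26 = -9514 + 26 = -9488$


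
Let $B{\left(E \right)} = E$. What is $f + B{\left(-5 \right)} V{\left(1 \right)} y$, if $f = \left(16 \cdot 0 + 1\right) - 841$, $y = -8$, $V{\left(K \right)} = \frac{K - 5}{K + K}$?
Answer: $-920$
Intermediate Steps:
$V{\left(K \right)} = \frac{-5 + K}{2 K}$
$f = -840$ ($f = \left(0 + 1\right) - 841 = 1 - 841 = -840$)
$f + B{\left(-5 \right)} V{\left(1 \right)} y = -840 + - 5 \frac{-5 + 1}{2 \cdot 1} \left(-8\right) = -840 + - 5 \cdot \frac{1}{2} \cdot 1 \left(-4\right) \left(-8\right) = -840 + \left(-5\right) \left(-2\right) \left(-8\right) = -840 + 10 \left(-8\right) = -840 - 80 = -920$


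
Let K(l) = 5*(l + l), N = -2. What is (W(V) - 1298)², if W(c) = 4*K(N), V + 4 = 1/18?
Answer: 1898884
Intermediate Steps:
V = -71/18 (V = -4 + 1/18 = -71/18 ≈ -3.9444)
K(l) = 10*l (K(l) = 5*(2*l) = 10*l)
W(c) = -80 (W(c) = 4*(10*(-2)) = 4*(-20) = -80)
(W(V) - 1298)² = (-80 - 1298)² = (-1378)² = 1898884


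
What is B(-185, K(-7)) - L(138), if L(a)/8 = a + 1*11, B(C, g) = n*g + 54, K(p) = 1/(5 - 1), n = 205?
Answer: -4347/4 ≈ -1086.8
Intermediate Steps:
K(p) = ¼ (K(p) = 1/4 = ¼)
B(C, g) = 54 + 205*g (B(C, g) = 205*g + 54 = 54 + 205*g)
L(a) = 88 + 8*a (L(a) = 8*(a + 1*11) = 8*(a + 11) = 8*(11 + a) = 88 + 8*a)
B(-185, K(-7)) - L(138) = (54 + 205*(¼)) - (88 + 8*138) = (54 + 205/4) - (88 + 1104) = 421/4 - 1*1192 = 421/4 - 1192 = -4347/4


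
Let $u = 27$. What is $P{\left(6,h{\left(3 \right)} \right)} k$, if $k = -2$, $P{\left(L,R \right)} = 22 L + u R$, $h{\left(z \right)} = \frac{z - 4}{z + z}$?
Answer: $-255$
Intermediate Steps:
$h{\left(z \right)} = \frac{-4 + z}{2 z}$
$P{\left(L,R \right)} = 22 L + 27 R$
$P{\left(6,h{\left(3 \right)} \right)} k = \left(22 \cdot 6 + 27 \frac{-4 + 3}{2 \cdot 3}\right) \left(-2\right) = \left(132 + 27 \cdot \frac{1}{2} \cdot \frac{1}{3} \left(-1\right)\right) \left(-2\right) = \left(132 + 27 \left(- \frac{1}{6}\right)\right) \left(-2\right) = \left(132 - \frac{9}{2}\right) \left(-2\right) = \frac{255}{2} \left(-2\right) = -255$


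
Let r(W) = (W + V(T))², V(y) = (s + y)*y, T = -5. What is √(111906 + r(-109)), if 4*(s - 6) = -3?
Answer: 3*√220553/4 ≈ 352.22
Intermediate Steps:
s = 21/4 (s = 6 + (¼)*(-3) = 6 - ¾ = 21/4 ≈ 5.2500)
V(y) = y*(21/4 + y) (V(y) = (21/4 + y)*y = y*(21/4 + y))
r(W) = (-5/4 + W)² (r(W) = (W + (¼)*(-5)*(21 + 4*(-5)))² = (W + (¼)*(-5)*(21 - 20))² = (W + (¼)*(-5)*1)² = (W - 5/4)² = (-5/4 + W)²)
√(111906 + r(-109)) = √(111906 + (-5 + 4*(-109))²/16) = √(111906 + (-5 - 436)²/16) = √(111906 + (1/16)*(-441)²) = √(111906 + (1/16)*194481) = √(111906 + 194481/16) = √(1984977/16) = 3*√220553/4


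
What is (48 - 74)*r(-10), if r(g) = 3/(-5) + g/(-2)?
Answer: -572/5 ≈ -114.40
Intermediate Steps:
r(g) = -3/5 - g/2 (r(g) = 3*(-1/5) + g*(-1/2) = -3/5 - g/2)
(48 - 74)*r(-10) = (48 - 74)*(-3/5 - 1/2*(-10)) = -26*(-3/5 + 5) = -26*22/5 = -572/5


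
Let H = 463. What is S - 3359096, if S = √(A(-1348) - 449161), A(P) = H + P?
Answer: -3359096 + I*√450046 ≈ -3.3591e+6 + 670.85*I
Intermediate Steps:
A(P) = 463 + P
S = I*√450046 (S = √((463 - 1348) - 449161) = √(-885 - 449161) = √(-450046) = I*√450046 ≈ 670.85*I)
S - 3359096 = I*√450046 - 3359096 = -3359096 + I*√450046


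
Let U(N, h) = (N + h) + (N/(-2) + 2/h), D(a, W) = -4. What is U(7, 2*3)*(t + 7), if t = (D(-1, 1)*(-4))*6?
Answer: 6077/6 ≈ 1012.8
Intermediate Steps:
t = 96 (t = -4*(-4)*6 = 16*6 = 96)
U(N, h) = h + N/2 + 2/h (U(N, h) = (N + h) + (N*(-1/2) + 2/h) = (N + h) + (-N/2 + 2/h) = (N + h) + (2/h - N/2) = h + N/2 + 2/h)
U(7, 2*3)*(t + 7) = (2*3 + (1/2)*7 + 2/((2*3)))*(96 + 7) = (6 + 7/2 + 2/6)*103 = (6 + 7/2 + 2*(1/6))*103 = (6 + 7/2 + 1/3)*103 = (59/6)*103 = 6077/6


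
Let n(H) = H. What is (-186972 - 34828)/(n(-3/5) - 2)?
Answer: 1109000/13 ≈ 85308.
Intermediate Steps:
(-186972 - 34828)/(n(-3/5) - 2) = (-186972 - 34828)/(-3/5 - 2) = -221800/(-3*⅕ - 2) = -221800/(-⅗ - 2) = -221800/(-13/5) = -221800*(-5/13) = 1109000/13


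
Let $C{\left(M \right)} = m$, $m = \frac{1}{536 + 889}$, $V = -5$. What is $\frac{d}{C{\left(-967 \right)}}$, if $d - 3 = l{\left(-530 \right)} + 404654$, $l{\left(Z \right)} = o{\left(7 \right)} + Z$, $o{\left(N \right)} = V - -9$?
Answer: $575886675$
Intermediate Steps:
$m = \frac{1}{1425} \approx 0.00070175$
$o{\left(N \right)} = 4$ ($o{\left(N \right)} = -5 - -9 = -5 + 9 = 4$)
$C{\left(M \right)} = \frac{1}{1425}$
$l{\left(Z \right)} = 4 + Z$
$d = 404131$ ($d = 3 + \left(\left(4 - 530\right) + 404654\right) = 3 + \left(-526 + 404654\right) = 3 + 404128 = 404131$)
$\frac{d}{C{\left(-967 \right)}} = 404131 \frac{1}{\frac{1}{1425}} = 404131 \cdot 1425 = 575886675$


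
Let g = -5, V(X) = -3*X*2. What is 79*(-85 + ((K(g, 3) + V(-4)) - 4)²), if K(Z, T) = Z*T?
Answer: -4740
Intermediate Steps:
V(X) = -6*X
K(Z, T) = T*Z
79*(-85 + ((K(g, 3) + V(-4)) - 4)²) = 79*(-85 + ((3*(-5) - 6*(-4)) - 4)²) = 79*(-85 + ((-15 + 24) - 4)²) = 79*(-85 + (9 - 4)²) = 79*(-85 + 5²) = 79*(-85 + 25) = 79*(-60) = -4740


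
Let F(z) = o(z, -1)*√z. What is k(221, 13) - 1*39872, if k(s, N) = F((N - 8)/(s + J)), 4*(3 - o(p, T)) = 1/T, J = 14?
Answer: -39872 + 13*√47/188 ≈ -39872.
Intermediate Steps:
o(p, T) = 3 - 1/(4*T)
F(z) = 13*√z/4 (F(z) = (3 - ¼/(-1))*√z = (3 - ¼*(-1))*√z = (3 + ¼)*√z = 13*√z/4)
k(s, N) = 13*√((-8 + N)/(14 + s))/4 (k(s, N) = 13*√((N - 8)/(s + 14))/4 = 13*√((-8 + N)/(14 + s))/4)
k(221, 13) - 1*39872 = 13*√((-8 + 13)/(14 + 221))/4 - 1*39872 = 13*√(5/235)/4 - 39872 = 13*√((1/235)*5)/4 - 39872 = 13*√(1/47)/4 - 39872 = 13*(√47/47)/4 - 39872 = 13*√47/188 - 39872 = -39872 + 13*√47/188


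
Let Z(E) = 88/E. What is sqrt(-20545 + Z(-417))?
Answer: I*sqrt(3572586201)/417 ≈ 143.34*I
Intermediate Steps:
sqrt(-20545 + Z(-417)) = sqrt(-20545 + 88/(-417)) = sqrt(-20545 + 88*(-1/417)) = sqrt(-20545 - 88/417) = sqrt(-8567353/417) = I*sqrt(3572586201)/417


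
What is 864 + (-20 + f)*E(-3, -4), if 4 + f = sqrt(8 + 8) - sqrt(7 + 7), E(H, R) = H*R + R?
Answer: 704 - 8*sqrt(14) ≈ 674.07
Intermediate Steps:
E(H, R) = R + H*R
f = -sqrt(14) (f = -4 + (sqrt(8 + 8) - sqrt(7 + 7)) = -4 + (sqrt(16) - sqrt(14)) = -4 + (4 - sqrt(14)) = -sqrt(14) ≈ -3.7417)
864 + (-20 + f)*E(-3, -4) = 864 + (-20 - sqrt(14))*(-4*(1 - 3)) = 864 + (-20 - sqrt(14))*(-4*(-2)) = 864 + (-20 - sqrt(14))*8 = 864 + (-160 - 8*sqrt(14)) = 704 - 8*sqrt(14)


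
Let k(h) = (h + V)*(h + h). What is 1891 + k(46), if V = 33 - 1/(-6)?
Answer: 27523/3 ≈ 9174.3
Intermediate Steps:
V = 199/6 (V = 33 - 1*(-⅙) = 33 + ⅙ = 199/6 ≈ 33.167)
k(h) = 2*h*(199/6 + h) (k(h) = (h + 199/6)*(h + h) = (199/6 + h)*(2*h) = 2*h*(199/6 + h))
1891 + k(46) = 1891 + (⅓)*46*(199 + 6*46) = 1891 + (⅓)*46*(199 + 276) = 1891 + (⅓)*46*475 = 1891 + 21850/3 = 27523/3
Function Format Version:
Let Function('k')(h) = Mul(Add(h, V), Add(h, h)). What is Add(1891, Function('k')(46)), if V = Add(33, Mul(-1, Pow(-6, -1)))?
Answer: Rational(27523, 3) ≈ 9174.3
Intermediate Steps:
V = Rational(199, 6) (V = Add(33, Mul(-1, Rational(-1, 6))) = Add(33, Rational(1, 6)) = Rational(199, 6) ≈ 33.167)
Function('k')(h) = Mul(2, h, Add(Rational(199, 6), h)) (Function('k')(h) = Mul(Add(h, Rational(199, 6)), Add(h, h)) = Mul(Add(Rational(199, 6), h), Mul(2, h)) = Mul(2, h, Add(Rational(199, 6), h)))
Add(1891, Function('k')(46)) = Add(1891, Mul(Rational(1, 3), 46, Add(199, Mul(6, 46)))) = Add(1891, Mul(Rational(1, 3), 46, Add(199, 276))) = Add(1891, Mul(Rational(1, 3), 46, 475)) = Add(1891, Rational(21850, 3)) = Rational(27523, 3)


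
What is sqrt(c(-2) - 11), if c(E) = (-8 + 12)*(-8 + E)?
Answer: I*sqrt(51) ≈ 7.1414*I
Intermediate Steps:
c(E) = -32 + 4*E (c(E) = 4*(-8 + E) = -32 + 4*E)
sqrt(c(-2) - 11) = sqrt((-32 + 4*(-2)) - 11) = sqrt((-32 - 8) - 11) = sqrt(-40 - 11) = sqrt(-51) = I*sqrt(51)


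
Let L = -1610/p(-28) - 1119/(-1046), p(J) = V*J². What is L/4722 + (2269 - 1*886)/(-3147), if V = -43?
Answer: -2740003600699/6238204999152 ≈ -0.43923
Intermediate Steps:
p(J) = -43*J²
L = 1407421/1259384 (L = -1610/((-43*(-28)²)) - 1119/(-1046) = -1610/((-43*784)) - 1119*(-1/1046) = -1610/(-33712) + 1119/1046 = -1610*(-1/33712) + 1119/1046 = 115/2408 + 1119/1046 = 1407421/1259384 ≈ 1.1175)
L/4722 + (2269 - 1*886)/(-3147) = (1407421/1259384)/4722 + (2269 - 1*886)/(-3147) = (1407421/1259384)*(1/4722) + (2269 - 886)*(-1/3147) = 1407421/5946811248 + 1383*(-1/3147) = 1407421/5946811248 - 461/1049 = -2740003600699/6238204999152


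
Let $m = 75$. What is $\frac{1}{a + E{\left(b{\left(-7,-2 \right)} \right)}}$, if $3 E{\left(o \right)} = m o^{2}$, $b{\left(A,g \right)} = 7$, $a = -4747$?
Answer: $- \frac{1}{3522} \approx -0.00028393$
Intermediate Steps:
$E{\left(o \right)} = 25 o^{2}$ ($E{\left(o \right)} = \frac{75 o^{2}}{3} = 25 o^{2}$)
$\frac{1}{a + E{\left(b{\left(-7,-2 \right)} \right)}} = \frac{1}{-4747 + 25 \cdot 7^{2}} = \frac{1}{-4747 + 25 \cdot 49} = \frac{1}{-4747 + 1225} = \frac{1}{-3522} = - \frac{1}{3522}$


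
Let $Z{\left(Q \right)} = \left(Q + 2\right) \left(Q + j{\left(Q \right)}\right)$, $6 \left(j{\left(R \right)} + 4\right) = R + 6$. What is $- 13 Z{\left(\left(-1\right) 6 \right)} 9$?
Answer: $-4680$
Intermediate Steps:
$j{\left(R \right)} = -3 + \frac{R}{6}$ ($j{\left(R \right)} = -4 + \frac{R + 6}{6} = -4 + \frac{6 + R}{6} = -4 + \left(1 + \frac{R}{6}\right) = -3 + \frac{R}{6}$)
$Z{\left(Q \right)} = \left(-3 + \frac{7 Q}{6}\right) \left(2 + Q\right)$ ($Z{\left(Q \right)} = \left(Q + 2\right) \left(Q + \left(-3 + \frac{Q}{6}\right)\right) = \left(2 + Q\right) \left(-3 + \frac{7 Q}{6}\right) = \left(-3 + \frac{7 Q}{6}\right) \left(2 + Q\right)$)
$- 13 Z{\left(\left(-1\right) 6 \right)} 9 = - 13 \left(-6 - \frac{2 \left(\left(-1\right) 6\right)}{3} + \frac{7 \left(\left(-1\right) 6\right)^{2}}{6}\right) 9 = - 13 \left(-6 - -4 + \frac{7 \left(-6\right)^{2}}{6}\right) 9 = - 13 \left(-6 + 4 + \frac{7}{6} \cdot 36\right) 9 = - 13 \left(-6 + 4 + 42\right) 9 = \left(-13\right) 40 \cdot 9 = \left(-520\right) 9 = -4680$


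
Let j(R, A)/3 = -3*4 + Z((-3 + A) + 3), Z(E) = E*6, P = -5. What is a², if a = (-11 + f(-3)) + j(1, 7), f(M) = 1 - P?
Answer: 7225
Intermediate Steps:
f(M) = 6 (f(M) = 1 - 1*(-5) = 1 + 5 = 6)
Z(E) = 6*E
j(R, A) = -36 + 18*A (j(R, A) = 3*(-3*4 + 6*((-3 + A) + 3)) = 3*(-12 + 6*A) = -36 + 18*A)
a = 85 (a = (-11 + 6) + (-36 + 18*7) = -5 + (-36 + 126) = -5 + 90 = 85)
a² = 85² = 7225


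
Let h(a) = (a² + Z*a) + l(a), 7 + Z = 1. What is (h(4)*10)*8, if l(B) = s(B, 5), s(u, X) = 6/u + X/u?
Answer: -420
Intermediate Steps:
Z = -6 (Z = -7 + 1 = -6)
l(B) = 11/B (l(B) = (6 + 5)/B = 11/B)
h(a) = a² - 6*a + 11/a (h(a) = (a² - 6*a) + 11/a = a² - 6*a + 11/a)
(h(4)*10)*8 = (((11 + 4²*(-6 + 4))/4)*10)*8 = (((11 + 16*(-2))/4)*10)*8 = (((11 - 32)/4)*10)*8 = (((¼)*(-21))*10)*8 = -21/4*10*8 = -105/2*8 = -420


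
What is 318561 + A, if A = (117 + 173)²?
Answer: 402661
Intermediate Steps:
A = 84100 (A = 290² = 84100)
318561 + A = 318561 + 84100 = 402661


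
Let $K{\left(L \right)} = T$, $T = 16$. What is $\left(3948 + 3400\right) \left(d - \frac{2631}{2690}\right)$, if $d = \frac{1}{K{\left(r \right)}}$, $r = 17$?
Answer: $- \frac{36194411}{5380} \approx -6727.6$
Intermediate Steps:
$K{\left(L \right)} = 16$
$d = \frac{1}{16} \approx 0.0625$
$\left(3948 + 3400\right) \left(d - \frac{2631}{2690}\right) = \left(3948 + 3400\right) \left(\frac{1}{16} - \frac{2631}{2690}\right) = 7348 \left(\frac{1}{16} - \frac{2631}{2690}\right) = 7348 \left(- \frac{19703}{21520}\right) = - \frac{36194411}{5380}$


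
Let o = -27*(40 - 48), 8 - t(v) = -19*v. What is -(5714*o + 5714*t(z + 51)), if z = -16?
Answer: -5079746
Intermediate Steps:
t(v) = 8 + 19*v (t(v) = 8 - (-19)*v = 8 + 19*v)
o = 216 (o = -27*(-8) = 216)
-(5714*o + 5714*t(z + 51)) = -(1279936 + 108566*(-16 + 51)) = -(1279936 + 3799810) = -5714/(1/((8 + 665) + 216)) = -5714/(1/(673 + 216)) = -5714/(1/889) = -5714/1/889 = -5714*889 = -5079746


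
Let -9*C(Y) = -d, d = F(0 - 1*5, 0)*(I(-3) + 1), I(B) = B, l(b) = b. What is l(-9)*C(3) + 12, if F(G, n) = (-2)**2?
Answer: 20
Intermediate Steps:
F(G, n) = 4
d = -8 (d = 4*(-3 + 1) = 4*(-2) = -8)
C(Y) = -8/9 (C(Y) = -(-1)*(-8)/9 = -1/9*8 = -8/9)
l(-9)*C(3) + 12 = -9*(-8/9) + 12 = 8 + 12 = 20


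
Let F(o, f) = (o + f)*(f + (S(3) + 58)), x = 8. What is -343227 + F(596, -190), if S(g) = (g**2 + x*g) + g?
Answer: -382203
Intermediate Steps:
S(g) = g**2 + 9*g (S(g) = (g**2 + 8*g) + g = g**2 + 9*g)
F(o, f) = (94 + f)*(f + o) (F(o, f) = (o + f)*(f + (3*(9 + 3) + 58)) = (f + o)*(f + (3*12 + 58)) = (f + o)*(f + (36 + 58)) = (f + o)*(f + 94) = (f + o)*(94 + f) = (94 + f)*(f + o))
-343227 + F(596, -190) = -343227 + ((-190)**2 + 94*(-190) + 94*596 - 190*596) = -343227 + (36100 - 17860 + 56024 - 113240) = -343227 - 38976 = -382203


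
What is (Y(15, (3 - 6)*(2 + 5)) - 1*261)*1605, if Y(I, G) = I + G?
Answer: -428535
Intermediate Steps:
Y(I, G) = G + I
(Y(15, (3 - 6)*(2 + 5)) - 1*261)*1605 = (((3 - 6)*(2 + 5) + 15) - 1*261)*1605 = ((-3*7 + 15) - 261)*1605 = ((-21 + 15) - 261)*1605 = (-6 - 261)*1605 = -267*1605 = -428535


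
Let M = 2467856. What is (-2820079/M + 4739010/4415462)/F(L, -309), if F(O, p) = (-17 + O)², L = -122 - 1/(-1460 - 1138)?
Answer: -799094613094731/222312912755856594356 ≈ -3.5945e-6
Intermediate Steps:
L = -316955/2598 (L = -122 - 1/(-2598) = -122 - 1*(-1/2598) = -122 + 1/2598 = -316955/2598 ≈ -122.00)
(-2820079/M + 4739010/4415462)/F(L, -309) = (-2820079/2467856 + 4739010/4415462)/((-17 - 316955/2598)²) = (-2820079*1/2467856 + 4739010*(1/4415462))/((-361121/2598)²) = (-165887/145168 + 50415/46973)/(130408376641/6749604) = -473565331/6818976464*6749604/130408376641 = -799094613094731/222312912755856594356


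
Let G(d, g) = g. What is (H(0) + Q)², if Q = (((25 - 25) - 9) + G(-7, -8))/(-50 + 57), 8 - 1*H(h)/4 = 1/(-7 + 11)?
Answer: 40000/49 ≈ 816.33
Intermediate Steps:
H(h) = 31 (H(h) = 32 - 4/(-7 + 11) = 32 - 4/4 = 32 - 4*¼ = 32 - 1 = 31)
Q = -17/7 (Q = (((25 - 25) - 9) - 8)/(-50 + 57) = ((0 - 9) - 8)/7 = (-9 - 8)*(⅐) = -17*⅐ = -17/7 ≈ -2.4286)
(H(0) + Q)² = (31 - 17/7)² = (200/7)² = 40000/49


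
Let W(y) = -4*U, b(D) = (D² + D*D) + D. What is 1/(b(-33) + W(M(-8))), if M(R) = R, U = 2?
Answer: 1/2137 ≈ 0.00046795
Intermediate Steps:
b(D) = D + 2*D² (b(D) = (D² + D²) + D = 2*D² + D = D + 2*D²)
W(y) = -8 (W(y) = -4*2 = -8)
1/(b(-33) + W(M(-8))) = 1/(-33*(1 + 2*(-33)) - 8) = 1/(-33*(1 - 66) - 8) = 1/(-33*(-65) - 8) = 1/(2145 - 8) = 1/2137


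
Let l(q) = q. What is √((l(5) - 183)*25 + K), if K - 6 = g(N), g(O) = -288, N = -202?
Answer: 26*I*√7 ≈ 68.79*I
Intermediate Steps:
K = -282 (K = 6 - 288 = -282)
√((l(5) - 183)*25 + K) = √((5 - 183)*25 - 282) = √(-178*25 - 282) = √(-4450 - 282) = √(-4732) = 26*I*√7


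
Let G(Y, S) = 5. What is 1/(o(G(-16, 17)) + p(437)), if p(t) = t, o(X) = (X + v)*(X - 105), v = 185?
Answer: -1/18563 ≈ -5.3871e-5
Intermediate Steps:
o(X) = (-105 + X)*(185 + X) (o(X) = (X + 185)*(X - 105) = (185 + X)*(-105 + X) = (-105 + X)*(185 + X))
1/(o(G(-16, 17)) + p(437)) = 1/((-19425 + 5**2 + 80*5) + 437) = 1/((-19425 + 25 + 400) + 437) = 1/(-19000 + 437) = 1/(-18563) = -1/18563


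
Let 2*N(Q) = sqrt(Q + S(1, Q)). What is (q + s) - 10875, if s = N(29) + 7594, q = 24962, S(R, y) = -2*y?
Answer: 21681 + I*sqrt(29)/2 ≈ 21681.0 + 2.6926*I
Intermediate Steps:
N(Q) = sqrt(-Q)/2 (N(Q) = sqrt(Q - 2*Q)/2 = sqrt(-Q)/2)
s = 7594 + I*sqrt(29)/2 (s = sqrt(-1*29)/2 + 7594 = sqrt(-29)/2 + 7594 = (I*sqrt(29))/2 + 7594 = I*sqrt(29)/2 + 7594 = 7594 + I*sqrt(29)/2 ≈ 7594.0 + 2.6926*I)
(q + s) - 10875 = (24962 + (7594 + I*sqrt(29)/2)) - 10875 = (32556 + I*sqrt(29)/2) - 10875 = 21681 + I*sqrt(29)/2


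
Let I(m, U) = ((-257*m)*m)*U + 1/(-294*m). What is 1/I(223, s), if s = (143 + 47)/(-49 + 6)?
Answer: 2819166/159202045643297 ≈ 1.7708e-8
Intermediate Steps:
s = -190/43 (s = 190/(-43) = 190*(-1/43) = -190/43 ≈ -4.4186)
I(m, U) = -1/(294*m) - 257*U*m**2 (I(m, U) = (-257*m**2)*U - 1/(294*m) = -257*U*m**2 - 1/(294*m) = -1/(294*m) - 257*U*m**2)
1/I(223, s) = 1/((1/294)*(-1 - 75558*(-190/43)*223**3)/223) = 1/((1/294)*(1/223)*(-1 - 75558*(-190/43)*11089567)) = 1/((1/294)*(1/223)*(-1 + 159202045643340/43)) = 1/((1/294)*(1/223)*(159202045643297/43)) = 1/(159202045643297/2819166) = 2819166/159202045643297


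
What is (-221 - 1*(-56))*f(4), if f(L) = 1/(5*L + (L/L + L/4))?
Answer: -15/2 ≈ -7.5000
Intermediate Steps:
f(L) = 1/(1 + 21*L/4) (f(L) = 1/(5*L + (1 + L*(¼))) = 1/(5*L + (1 + L/4)) = 1/(1 + 21*L/4))
(-221 - 1*(-56))*f(4) = (-221 - 1*(-56))*(4/(4 + 21*4)) = (-221 + 56)*(4/(4 + 84)) = -660/88 = -165*1/22 = -15/2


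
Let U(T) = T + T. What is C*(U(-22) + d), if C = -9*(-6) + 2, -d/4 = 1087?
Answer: -245952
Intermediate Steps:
U(T) = 2*T
d = -4348 (d = -4*1087 = -4348)
C = 56 (C = 54 + 2 = 56)
C*(U(-22) + d) = 56*(2*(-22) - 4348) = 56*(-44 - 4348) = 56*(-4392) = -245952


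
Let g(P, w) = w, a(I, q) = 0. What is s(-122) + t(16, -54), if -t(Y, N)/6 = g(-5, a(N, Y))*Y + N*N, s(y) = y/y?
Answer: -17495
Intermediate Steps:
s(y) = 1
t(Y, N) = -6*N² (t(Y, N) = -6*(0*Y + N*N) = -6*(0 + N²) = -6*N²)
s(-122) + t(16, -54) = 1 - 6*(-54)² = 1 - 6*2916 = 1 - 17496 = -17495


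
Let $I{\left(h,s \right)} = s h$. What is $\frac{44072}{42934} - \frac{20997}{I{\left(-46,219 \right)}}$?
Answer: $\frac{224244421}{72086186} \approx 3.1108$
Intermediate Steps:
$I{\left(h,s \right)} = h s$
$\frac{44072}{42934} - \frac{20997}{I{\left(-46,219 \right)}} = \frac{44072}{42934} - \frac{20997}{\left(-46\right) 219} = 44072 \cdot \frac{1}{42934} - \frac{20997}{-10074} = \frac{22036}{21467} - - \frac{6999}{3358} = \frac{22036}{21467} + \frac{6999}{3358} = \frac{224244421}{72086186}$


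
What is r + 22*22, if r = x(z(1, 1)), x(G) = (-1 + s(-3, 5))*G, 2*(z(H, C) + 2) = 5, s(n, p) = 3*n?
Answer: 479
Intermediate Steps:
z(H, C) = ½ (z(H, C) = -2 + (½)*5 = -2 + 5/2 = ½)
x(G) = -10*G (x(G) = (-1 + 3*(-3))*G = (-1 - 9)*G = -10*G)
r = -5 (r = -10*½ = -5)
r + 22*22 = -5 + 22*22 = -5 + 484 = 479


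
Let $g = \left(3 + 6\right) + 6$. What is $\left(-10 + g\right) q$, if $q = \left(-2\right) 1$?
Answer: $-10$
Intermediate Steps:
$g = 15$ ($g = 9 + 6 = 15$)
$q = -2$
$\left(-10 + g\right) q = \left(-10 + 15\right) \left(-2\right) = 5 \left(-2\right) = -10$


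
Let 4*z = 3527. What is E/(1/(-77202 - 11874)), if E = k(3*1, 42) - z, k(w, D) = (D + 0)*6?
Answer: 56095611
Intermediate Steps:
z = 3527/4 (z = (¼)*3527 = 3527/4 ≈ 881.75)
k(w, D) = 6*D (k(w, D) = D*6 = 6*D)
E = -2519/4 (E = 6*42 - 1*3527/4 = 252 - 3527/4 = -2519/4 ≈ -629.75)
E/(1/(-77202 - 11874)) = -2519/(4*(1/(-77202 - 11874))) = -2519/(4*(1/(-89076))) = -2519/(4*(-1/89076)) = -2519/4*(-89076) = 56095611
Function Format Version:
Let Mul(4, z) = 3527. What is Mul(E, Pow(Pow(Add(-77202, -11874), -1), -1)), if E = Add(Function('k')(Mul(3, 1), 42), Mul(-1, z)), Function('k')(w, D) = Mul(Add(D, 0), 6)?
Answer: 56095611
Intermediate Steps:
z = Rational(3527, 4) (z = Mul(Rational(1, 4), 3527) = Rational(3527, 4) ≈ 881.75)
Function('k')(w, D) = Mul(6, D) (Function('k')(w, D) = Mul(D, 6) = Mul(6, D))
E = Rational(-2519, 4) (E = Add(Mul(6, 42), Mul(-1, Rational(3527, 4))) = Add(252, Rational(-3527, 4)) = Rational(-2519, 4) ≈ -629.75)
Mul(E, Pow(Pow(Add(-77202, -11874), -1), -1)) = Mul(Rational(-2519, 4), Pow(Pow(Add(-77202, -11874), -1), -1)) = Mul(Rational(-2519, 4), Pow(Pow(-89076, -1), -1)) = Mul(Rational(-2519, 4), Pow(Rational(-1, 89076), -1)) = Mul(Rational(-2519, 4), -89076) = 56095611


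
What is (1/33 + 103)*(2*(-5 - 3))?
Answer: -54400/33 ≈ -1648.5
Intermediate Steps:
(1/33 + 103)*(2*(-5 - 3)) = (1/33 + 103)*(2*(-8)) = (3400/33)*(-16) = -54400/33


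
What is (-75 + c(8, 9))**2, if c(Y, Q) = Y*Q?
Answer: 9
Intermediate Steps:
c(Y, Q) = Q*Y
(-75 + c(8, 9))**2 = (-75 + 9*8)**2 = (-75 + 72)**2 = (-3)**2 = 9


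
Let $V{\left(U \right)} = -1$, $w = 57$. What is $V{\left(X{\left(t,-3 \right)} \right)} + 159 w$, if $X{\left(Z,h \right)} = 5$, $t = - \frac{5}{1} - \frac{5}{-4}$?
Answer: $9062$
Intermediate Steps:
$t = - \frac{15}{4}$ ($t = \left(-5\right) 1 - - \frac{5}{4} = -5 + \frac{5}{4} = - \frac{15}{4} \approx -3.75$)
$V{\left(X{\left(t,-3 \right)} \right)} + 159 w = -1 + 159 \cdot 57 = -1 + 9063 = 9062$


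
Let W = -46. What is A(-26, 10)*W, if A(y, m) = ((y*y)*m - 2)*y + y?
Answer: 8083764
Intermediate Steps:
A(y, m) = y + y*(-2 + m*y²) (A(y, m) = (y²*m - 2)*y + y = (m*y² - 2)*y + y = (-2 + m*y²)*y + y = y*(-2 + m*y²) + y = y + y*(-2 + m*y²))
A(-26, 10)*W = (-1*(-26) + 10*(-26)³)*(-46) = (26 + 10*(-17576))*(-46) = (26 - 175760)*(-46) = -175734*(-46) = 8083764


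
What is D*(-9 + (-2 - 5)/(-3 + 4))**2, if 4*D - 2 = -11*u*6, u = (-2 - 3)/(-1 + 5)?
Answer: 5408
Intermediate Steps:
u = -5/4 ≈ -1.2500
D = 169/8 (D = 1/2 + (-11*(-5/4)*6)/4 = 1/2 + ((55/4)*6)/4 = 1/2 + (1/4)*(165/2) = 1/2 + 165/8 = 169/8 ≈ 21.125)
D*(-9 + (-2 - 5)/(-3 + 4))**2 = 169*(-9 + (-2 - 5)/(-3 + 4))**2/8 = 169*(-9 - 7/1)**2/8 = 169*(-9 - 7*1)**2/8 = 169*(-9 - 7)**2/8 = (169/8)*(-16)**2 = (169/8)*256 = 5408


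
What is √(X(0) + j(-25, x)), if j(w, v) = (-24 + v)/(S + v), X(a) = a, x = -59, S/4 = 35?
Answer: I*√83/9 ≈ 1.0123*I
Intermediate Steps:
S = 140 (S = 4*35 = 140)
j(w, v) = (-24 + v)/(140 + v)
√(X(0) + j(-25, x)) = √(0 + (-24 - 59)/(140 - 59)) = √(0 - 83/81) = √(-83/81) = I*√83/9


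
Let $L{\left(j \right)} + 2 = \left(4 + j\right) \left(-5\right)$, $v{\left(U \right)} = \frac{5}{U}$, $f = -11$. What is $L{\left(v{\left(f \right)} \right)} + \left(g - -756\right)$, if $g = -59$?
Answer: $\frac{7450}{11} \approx 677.27$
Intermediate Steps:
$L{\left(j \right)} = -22 - 5 j$ ($L{\left(j \right)} = -2 + \left(4 + j\right) \left(-5\right) = -2 - \left(20 + 5 j\right) = -22 - 5 j$)
$L{\left(v{\left(f \right)} \right)} + \left(g - -756\right) = \left(-22 - 5 \frac{5}{-11}\right) - -697 = \left(-22 - 5 \cdot 5 \left(- \frac{1}{11}\right)\right) + \left(-59 + 756\right) = \left(-22 - - \frac{25}{11}\right) + 697 = \left(-22 + \frac{25}{11}\right) + 697 = - \frac{217}{11} + 697 = \frac{7450}{11}$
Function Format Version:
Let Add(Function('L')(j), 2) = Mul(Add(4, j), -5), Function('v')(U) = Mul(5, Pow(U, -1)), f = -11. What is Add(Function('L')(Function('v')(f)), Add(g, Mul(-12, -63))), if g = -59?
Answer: Rational(7450, 11) ≈ 677.27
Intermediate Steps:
Function('L')(j) = Add(-22, Mul(-5, j)) (Function('L')(j) = Add(-2, Mul(Add(4, j), -5)) = Add(-2, Add(-20, Mul(-5, j))) = Add(-22, Mul(-5, j)))
Add(Function('L')(Function('v')(f)), Add(g, Mul(-12, -63))) = Add(Add(-22, Mul(-5, Mul(5, Pow(-11, -1)))), Add(-59, Mul(-12, -63))) = Add(Add(-22, Mul(-5, Mul(5, Rational(-1, 11)))), Add(-59, 756)) = Add(Add(-22, Mul(-5, Rational(-5, 11))), 697) = Add(Add(-22, Rational(25, 11)), 697) = Add(Rational(-217, 11), 697) = Rational(7450, 11)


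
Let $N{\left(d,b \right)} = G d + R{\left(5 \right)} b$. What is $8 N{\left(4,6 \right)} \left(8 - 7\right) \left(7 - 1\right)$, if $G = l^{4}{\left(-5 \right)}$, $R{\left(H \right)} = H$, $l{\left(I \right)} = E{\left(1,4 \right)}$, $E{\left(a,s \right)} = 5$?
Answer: $121440$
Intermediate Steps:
$l{\left(I \right)} = 5$
$G = 625$ ($G = 5^{4} = 625$)
$N{\left(d,b \right)} = 5 b + 625 d$ ($N{\left(d,b \right)} = 625 d + 5 b = 5 b + 625 d$)
$8 N{\left(4,6 \right)} \left(8 - 7\right) \left(7 - 1\right) = 8 \left(5 \cdot 6 + 625 \cdot 4\right) \left(8 - 7\right) \left(7 - 1\right) = 8 \left(30 + 2500\right) 1 \cdot 6 = 8 \cdot 2530 \cdot 6 = 20240 \cdot 6 = 121440$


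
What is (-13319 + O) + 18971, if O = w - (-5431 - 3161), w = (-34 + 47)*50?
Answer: 14894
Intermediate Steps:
w = 650 (w = 13*50 = 650)
O = 9242 (O = 650 - (-5431 - 3161) = 650 - 1*(-8592) = 650 + 8592 = 9242)
(-13319 + O) + 18971 = (-13319 + 9242) + 18971 = -4077 + 18971 = 14894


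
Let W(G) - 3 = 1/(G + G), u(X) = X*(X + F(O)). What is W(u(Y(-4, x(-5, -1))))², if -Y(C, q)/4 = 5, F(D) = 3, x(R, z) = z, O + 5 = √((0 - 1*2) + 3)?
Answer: 4165681/462400 ≈ 9.0088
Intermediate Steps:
O = -4 (O = -5 + √((0 - 1*2) + 3) = -5 + √((0 - 2) + 3) = -5 + √(-2 + 3) = -5 + √1 = -5 + 1 = -4)
Y(C, q) = -20 (Y(C, q) = -4*5 = -20)
u(X) = X*(3 + X) (u(X) = X*(X + 3) = X*(3 + X))
W(G) = 3 + 1/(2*G) (W(G) = 3 + 1/(G + G) = 3 + 1/(2*G))
W(u(Y(-4, x(-5, -1))))² = (3 + 1/(2*((-20*(3 - 20)))))² = (3 + 1/(2*((-20*(-17)))))² = (3 + (½)/340)² = (3 + (½)*(1/340))² = (3 + 1/680)² = (2041/680)² = 4165681/462400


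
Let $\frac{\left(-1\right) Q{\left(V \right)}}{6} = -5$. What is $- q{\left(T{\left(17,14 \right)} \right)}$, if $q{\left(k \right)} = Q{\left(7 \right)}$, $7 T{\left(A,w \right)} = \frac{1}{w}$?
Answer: $-30$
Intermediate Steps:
$Q{\left(V \right)} = 30$ ($Q{\left(V \right)} = \left(-6\right) \left(-5\right) = 30$)
$T{\left(A,w \right)} = \frac{1}{7 w}$
$q{\left(k \right)} = 30$
$- q{\left(T{\left(17,14 \right)} \right)} = \left(-1\right) 30 = -30$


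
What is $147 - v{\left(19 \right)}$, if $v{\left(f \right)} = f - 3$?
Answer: $131$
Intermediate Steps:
$v{\left(f \right)} = -3 + f$
$147 - v{\left(19 \right)} = 147 - \left(-3 + 19\right) = 147 - 16 = 131$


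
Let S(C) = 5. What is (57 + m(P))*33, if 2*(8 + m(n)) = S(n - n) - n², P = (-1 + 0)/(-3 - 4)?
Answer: 83259/49 ≈ 1699.2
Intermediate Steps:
P = ⅐ (P = -1/(-7) = -1*(-⅐) = ⅐ ≈ 0.14286)
m(n) = -11/2 - n²/2 (m(n) = -8 + (5 - n²)/2 = -8 + (5/2 - n²/2) = -11/2 - n²/2)
(57 + m(P))*33 = (57 + (-11/2 - (⅐)²/2))*33 = (57 + (-11/2 - ½*1/49))*33 = (57 + (-11/2 - 1/98))*33 = (57 - 270/49)*33 = (2523/49)*33 = 83259/49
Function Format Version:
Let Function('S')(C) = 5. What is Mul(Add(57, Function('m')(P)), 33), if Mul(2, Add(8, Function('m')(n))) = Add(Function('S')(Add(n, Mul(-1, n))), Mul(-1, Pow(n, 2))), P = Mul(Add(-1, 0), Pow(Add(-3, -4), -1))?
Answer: Rational(83259, 49) ≈ 1699.2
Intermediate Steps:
P = Rational(1, 7) (P = Mul(-1, Pow(-7, -1)) = Mul(-1, Rational(-1, 7)) = Rational(1, 7) ≈ 0.14286)
Function('m')(n) = Add(Rational(-11, 2), Mul(Rational(-1, 2), Pow(n, 2))) (Function('m')(n) = Add(-8, Mul(Rational(1, 2), Add(5, Mul(-1, Pow(n, 2))))) = Add(-8, Add(Rational(5, 2), Mul(Rational(-1, 2), Pow(n, 2)))) = Add(Rational(-11, 2), Mul(Rational(-1, 2), Pow(n, 2))))
Mul(Add(57, Function('m')(P)), 33) = Mul(Add(57, Add(Rational(-11, 2), Mul(Rational(-1, 2), Pow(Rational(1, 7), 2)))), 33) = Mul(Add(57, Add(Rational(-11, 2), Mul(Rational(-1, 2), Rational(1, 49)))), 33) = Mul(Add(57, Add(Rational(-11, 2), Rational(-1, 98))), 33) = Mul(Add(57, Rational(-270, 49)), 33) = Mul(Rational(2523, 49), 33) = Rational(83259, 49)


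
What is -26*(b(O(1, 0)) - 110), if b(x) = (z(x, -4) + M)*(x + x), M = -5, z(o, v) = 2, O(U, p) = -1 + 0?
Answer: 2704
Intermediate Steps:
O(U, p) = -1
b(x) = -6*x (b(x) = (2 - 5)*(x + x) = -6*x)
-26*(b(O(1, 0)) - 110) = -26*(-6*(-1) - 110) = -26*(6 - 110) = -26*(-104) = 2704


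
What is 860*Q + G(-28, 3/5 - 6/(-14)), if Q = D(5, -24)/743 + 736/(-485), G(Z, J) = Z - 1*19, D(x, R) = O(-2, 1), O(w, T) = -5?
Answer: -97862293/72071 ≈ -1357.9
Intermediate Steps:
D(x, R) = -5
G(Z, J) = -19 + Z (G(Z, J) = Z - 19 = -19 + Z)
Q = -549273/360355 (Q = -5/743 + 736/(-485) = -5*1/743 + 736*(-1/485) = -5/743 - 736/485 = -549273/360355 ≈ -1.5243)
860*Q + G(-28, 3/5 - 6/(-14)) = 860*(-549273/360355) + (-19 - 28) = -94474956/72071 - 47 = -97862293/72071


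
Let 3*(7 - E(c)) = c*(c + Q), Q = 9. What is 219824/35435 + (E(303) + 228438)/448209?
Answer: 105505416071/15882285915 ≈ 6.6430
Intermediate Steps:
E(c) = 7 - c*(9 + c)/3 (E(c) = 7 - c*(c + 9)/3 = 7 - c*(9 + c)/3)
219824/35435 + (E(303) + 228438)/448209 = 219824/35435 + ((7 - 3*303 - 1/3*303**2) + 228438)/448209 = 219824*(1/35435) + ((7 - 909 - 1/3*91809) + 228438)*(1/448209) = 219824/35435 + ((7 - 909 - 30603) + 228438)*(1/448209) = 219824/35435 + (-31505 + 228438)*(1/448209) = 219824/35435 + 196933*(1/448209) = 219824/35435 + 196933/448209 = 105505416071/15882285915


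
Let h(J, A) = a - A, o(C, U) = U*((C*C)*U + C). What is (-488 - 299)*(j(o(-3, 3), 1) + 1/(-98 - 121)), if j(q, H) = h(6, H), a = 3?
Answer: -343919/219 ≈ -1570.4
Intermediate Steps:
o(C, U) = U*(C + U*C²) (o(C, U) = U*(C²*U + C) = U*(U*C² + C) = U*(C + U*C²))
h(J, A) = 3 - A
j(q, H) = 3 - H
(-488 - 299)*(j(o(-3, 3), 1) + 1/(-98 - 121)) = (-488 - 299)*((3 - 1*1) + 1/(-98 - 121)) = -787*((3 - 1) + 1/(-219)) = -787*(2 - 1/219) = -787*437/219 = -343919/219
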